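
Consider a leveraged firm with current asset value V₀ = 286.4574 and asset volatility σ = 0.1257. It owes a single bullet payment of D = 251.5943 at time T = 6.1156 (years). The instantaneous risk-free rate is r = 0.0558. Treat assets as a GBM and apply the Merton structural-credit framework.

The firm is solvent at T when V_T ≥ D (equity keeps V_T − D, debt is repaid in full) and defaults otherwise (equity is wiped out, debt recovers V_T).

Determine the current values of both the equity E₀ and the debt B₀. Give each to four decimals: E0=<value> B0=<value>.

E0=109.5779 B0=176.8795

d₁ = [ln(V₀/D) + (r + σ²/2)T] / (σ√T)
   = [ln(286.4574/251.5943) + (0.0558 + 0.5·0.1257²)·6.1156] / (0.1257·√6.1156)
   = [0.129772 + 0.389565] / 0.310853 = 1.670685
d₂ = d₁ − σ√T = 1.670685 − 0.310853 = 1.359832
N(d₁) = 0.952608,  N(d₂) = 0.913059,  e^(−rT) = 0.710881
E₀ = V₀·N(d₁) − D·e^(−rT)·N(d₂)
   = 286.4574·0.952608 − 251.5943·0.710881·0.913059 = 109.577860
B₀ = V₀ − E₀ = 286.4574 − 109.577860 = 176.879540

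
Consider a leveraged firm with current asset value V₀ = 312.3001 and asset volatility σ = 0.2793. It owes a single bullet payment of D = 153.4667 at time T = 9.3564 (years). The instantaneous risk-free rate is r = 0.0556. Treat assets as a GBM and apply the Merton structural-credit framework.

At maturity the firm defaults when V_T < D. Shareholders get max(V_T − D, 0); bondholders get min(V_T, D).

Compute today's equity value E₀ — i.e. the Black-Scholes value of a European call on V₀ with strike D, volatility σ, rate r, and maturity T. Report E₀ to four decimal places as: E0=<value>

d₁ = [ln(V₀/D) + (r + σ²/2)T] / (σ√T)
   = [ln(312.3001/153.4667) + (0.0556 + 0.5·0.2793²)·9.3564] / (0.2793·√9.3564)
   = [0.710481 + 0.885155] / 0.854329 = 1.867706
d₂ = d₁ − σ√T = 1.867706 − 0.854329 = 1.013377
N(d₁) = 0.969098,  N(d₂) = 0.844560,  e^(−rT) = 0.594392
E₀ = V₀·N(d₁) − D·e^(−rT)·N(d₂)
   = 312.3001·0.969098 − 153.4667·0.594392·0.844560 = 225.609292

E0=225.6093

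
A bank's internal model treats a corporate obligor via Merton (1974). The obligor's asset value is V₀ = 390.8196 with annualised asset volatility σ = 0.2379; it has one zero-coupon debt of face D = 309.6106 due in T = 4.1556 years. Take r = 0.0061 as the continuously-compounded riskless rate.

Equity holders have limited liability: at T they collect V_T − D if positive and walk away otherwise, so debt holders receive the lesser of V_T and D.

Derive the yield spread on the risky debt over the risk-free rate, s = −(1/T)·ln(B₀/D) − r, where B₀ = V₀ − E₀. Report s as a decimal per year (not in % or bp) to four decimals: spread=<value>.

d₁ = [ln(V₀/D) + (r + σ²/2)T] / (σ√T)
   = [ln(390.8196/309.6106) + (0.0061 + 0.5·0.2379²)·4.1556] / (0.2379·√4.1556)
   = [0.232931 + 0.142945] / 0.484966 = 0.775056
d₂ = d₁ − σ√T = 0.775056 − 0.484966 = 0.290090
N(d₁) = 0.780847,  N(d₂) = 0.614126,  e^(−rT) = 0.974969
E₀ = V₀·N(d₁) − D·e^(−rT)·N(d₂)
   = 390.8196·0.780847 − 309.6106·0.974969·0.614126 = 119.789501
B₀ = V₀ − E₀ = 390.8196 − 119.789501 = 271.030099
spread = −(1/T)·ln(B₀/D) − r = −(1/4.1556)·ln(271.030099/309.6106) − 0.0061 = 0.02592558

spread=0.0259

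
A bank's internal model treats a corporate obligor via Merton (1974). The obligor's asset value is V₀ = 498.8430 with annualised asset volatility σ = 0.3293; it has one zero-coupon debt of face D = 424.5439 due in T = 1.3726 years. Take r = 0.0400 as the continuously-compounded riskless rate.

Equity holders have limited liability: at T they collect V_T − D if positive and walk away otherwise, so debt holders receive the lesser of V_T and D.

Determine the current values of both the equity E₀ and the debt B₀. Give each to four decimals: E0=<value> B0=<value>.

d₁ = [ln(V₀/D) + (r + σ²/2)T] / (σ√T)
   = [ln(498.8430/424.5439) + (0.0400 + 0.5·0.3293²)·1.3726] / (0.3293·√1.3726)
   = [0.161276 + 0.129325] / 0.385801 = 0.753241
d₂ = d₁ − σ√T = 0.753241 − 0.385801 = 0.367440
N(d₁) = 0.774347,  N(d₂) = 0.643354,  e^(−rT) = 0.946576
E₀ = V₀·N(d₁) − D·e^(−rT)·N(d₂)
   = 498.8430·0.774347 − 424.5439·0.946576·0.643354 = 127.737405
B₀ = V₀ − E₀ = 498.8430 − 127.737405 = 371.105595

E0=127.7374 B0=371.1056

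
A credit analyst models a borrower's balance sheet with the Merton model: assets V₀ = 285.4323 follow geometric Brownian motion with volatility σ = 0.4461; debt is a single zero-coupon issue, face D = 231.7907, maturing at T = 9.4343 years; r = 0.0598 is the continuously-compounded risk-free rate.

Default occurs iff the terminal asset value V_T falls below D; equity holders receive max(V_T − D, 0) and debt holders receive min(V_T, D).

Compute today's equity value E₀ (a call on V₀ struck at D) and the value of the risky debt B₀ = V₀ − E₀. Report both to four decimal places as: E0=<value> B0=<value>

d₁ = [ln(V₀/D) + (r + σ²/2)T] / (σ√T)
   = [ln(285.4323/231.7907) + (0.0598 + 0.5·0.4461²)·9.4343] / (0.4461·√9.4343)
   = [0.208170 + 1.502909] / 1.370210 = 1.248771
d₂ = d₁ − σ√T = 1.248771 − 1.370210 = -0.121439
N(d₁) = 0.894126,  N(d₂) = 0.451672,  e^(−rT) = 0.568831
E₀ = V₀·N(d₁) − D·e^(−rT)·N(d₂)
   = 285.4323·0.894126 − 231.7907·0.568831·0.451672 = 195.659474
B₀ = V₀ − E₀ = 285.4323 − 195.659474 = 89.772826

E0=195.6595 B0=89.7728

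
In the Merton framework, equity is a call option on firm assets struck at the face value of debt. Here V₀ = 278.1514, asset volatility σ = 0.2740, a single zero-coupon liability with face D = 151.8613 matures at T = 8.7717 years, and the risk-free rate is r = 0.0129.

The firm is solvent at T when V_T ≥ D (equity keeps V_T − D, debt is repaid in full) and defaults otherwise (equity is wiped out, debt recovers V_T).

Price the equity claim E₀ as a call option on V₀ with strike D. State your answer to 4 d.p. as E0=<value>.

E0=158.0068

d₁ = [ln(V₀/D) + (r + σ²/2)T] / (σ√T)
   = [ln(278.1514/151.8613) + (0.0129 + 0.5·0.2740²)·8.7717] / (0.2740·√8.7717)
   = [0.605198 + 0.442427] / 0.811507 = 1.290962
d₂ = d₁ − σ√T = 1.290962 − 0.811507 = 0.479454
N(d₁) = 0.901642,  N(d₂) = 0.684192,  e^(−rT) = 0.893012
E₀ = V₀·N(d₁) − D·e^(−rT)·N(d₂)
   = 278.1514·0.901642 − 151.8613·0.893012·0.684192 = 158.006793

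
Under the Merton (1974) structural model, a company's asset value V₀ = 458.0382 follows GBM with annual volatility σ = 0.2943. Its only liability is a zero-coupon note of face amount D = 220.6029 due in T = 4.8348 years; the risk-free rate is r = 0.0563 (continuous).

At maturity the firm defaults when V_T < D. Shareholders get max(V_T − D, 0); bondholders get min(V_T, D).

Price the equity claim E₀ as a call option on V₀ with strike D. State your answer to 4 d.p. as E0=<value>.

E0=294.5225

d₁ = [ln(V₀/D) + (r + σ²/2)T] / (σ√T)
   = [ln(458.0382/220.6029) + (0.0563 + 0.5·0.2943²)·4.8348] / (0.2943·√4.8348)
   = [0.730588 + 0.481576] / 0.647112 = 1.873191
d₂ = d₁ − σ√T = 1.873191 − 0.647112 = 1.226079
N(d₁) = 0.969479,  N(d₂) = 0.889916,  e^(−rT) = 0.761702
E₀ = V₀·N(d₁) − D·e^(−rT)·N(d₂)
   = 458.0382·0.969479 − 220.6029·0.761702·0.889916 = 294.522549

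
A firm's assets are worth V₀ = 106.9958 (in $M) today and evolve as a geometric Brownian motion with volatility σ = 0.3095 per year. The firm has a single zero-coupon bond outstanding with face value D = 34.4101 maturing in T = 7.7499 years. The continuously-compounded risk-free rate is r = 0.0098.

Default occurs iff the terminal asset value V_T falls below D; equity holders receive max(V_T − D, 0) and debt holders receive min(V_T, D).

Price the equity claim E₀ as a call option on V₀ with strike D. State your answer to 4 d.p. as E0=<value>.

E0=76.8125

d₁ = [ln(V₀/D) + (r + σ²/2)T] / (σ√T)
   = [ln(106.9958/34.4101) + (0.0098 + 0.5·0.3095²)·7.7499] / (0.3095·√7.7499)
   = [1.134439 + 0.447131] / 0.861606 = 1.835608
d₂ = d₁ − σ√T = 1.835608 − 0.861606 = 0.974002
N(d₁) = 0.966792,  N(d₂) = 0.834972,  e^(−rT) = 0.926863
E₀ = V₀·N(d₁) − D·e^(−rT)·N(d₂)
   = 106.9958·0.966792 − 34.4101·0.926863·0.834972 = 76.812545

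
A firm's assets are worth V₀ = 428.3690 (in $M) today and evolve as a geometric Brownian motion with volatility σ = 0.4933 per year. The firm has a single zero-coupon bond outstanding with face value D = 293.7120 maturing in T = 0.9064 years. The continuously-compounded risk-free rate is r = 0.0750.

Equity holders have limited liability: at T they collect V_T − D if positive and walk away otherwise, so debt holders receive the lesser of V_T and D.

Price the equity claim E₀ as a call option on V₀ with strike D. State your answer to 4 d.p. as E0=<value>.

d₁ = [ln(V₀/D) + (r + σ²/2)T] / (σ√T)
   = [ln(428.3690/293.7120) + (0.0750 + 0.5·0.4933²)·0.9064] / (0.4933·√0.9064)
   = [0.377385 + 0.178264] / 0.469646 = 1.183122
d₂ = d₁ − σ√T = 1.183122 − 0.469646 = 0.713476
N(d₁) = 0.881620,  N(d₂) = 0.762224,  e^(−rT) = 0.934279
E₀ = V₀·N(d₁) − D·e^(−rT)·N(d₂)
   = 428.3690·0.881620 − 293.7120·0.934279·0.762224 = 168.497319

E0=168.4973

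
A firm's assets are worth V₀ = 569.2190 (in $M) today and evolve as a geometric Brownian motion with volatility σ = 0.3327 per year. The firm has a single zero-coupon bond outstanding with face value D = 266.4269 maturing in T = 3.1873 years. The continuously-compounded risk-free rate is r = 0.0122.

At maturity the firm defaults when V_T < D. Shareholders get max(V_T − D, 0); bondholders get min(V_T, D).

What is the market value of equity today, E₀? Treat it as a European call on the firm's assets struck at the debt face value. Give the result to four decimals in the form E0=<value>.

E0=322.0755

d₁ = [ln(V₀/D) + (r + σ²/2)T] / (σ√T)
   = [ln(569.2190/266.4269) + (0.0122 + 0.5·0.3327²)·3.1873] / (0.3327·√3.1873)
   = [0.759165 + 0.215285] / 0.593970 = 1.640573
d₂ = d₁ − σ√T = 1.640573 − 0.593970 = 1.046603
N(d₁) = 0.949557,  N(d₂) = 0.852359,  e^(−rT) = 0.961861
E₀ = V₀·N(d₁) − D·e^(−rT)·N(d₂)
   = 569.2190·0.949557 − 266.4269·0.961861·0.852359 = 322.075548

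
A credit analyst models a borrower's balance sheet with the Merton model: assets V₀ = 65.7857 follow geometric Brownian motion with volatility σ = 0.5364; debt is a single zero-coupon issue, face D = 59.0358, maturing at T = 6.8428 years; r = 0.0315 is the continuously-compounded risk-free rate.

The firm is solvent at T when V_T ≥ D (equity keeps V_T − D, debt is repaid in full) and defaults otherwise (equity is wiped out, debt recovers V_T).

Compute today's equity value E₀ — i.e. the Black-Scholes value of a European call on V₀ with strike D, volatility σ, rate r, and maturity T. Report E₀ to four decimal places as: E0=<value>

d₁ = [ln(V₀/D) + (r + σ²/2)T] / (σ√T)
   = [ln(65.7857/59.0358) + (0.0315 + 0.5·0.5364²)·6.8428] / (0.5364·√6.8428)
   = [0.108258 + 1.199970] / 1.403155 = 0.932348
d₂ = d₁ − σ√T = 0.932348 − 1.403155 = -0.470807
N(d₁) = 0.824422,  N(d₂) = 0.318889,  e^(−rT) = 0.806099
E₀ = V₀·N(d₁) − D·e^(−rT)·N(d₂)
   = 65.7857·0.824422 − 59.0358·0.806099·0.318889 = 39.059623

E0=39.0596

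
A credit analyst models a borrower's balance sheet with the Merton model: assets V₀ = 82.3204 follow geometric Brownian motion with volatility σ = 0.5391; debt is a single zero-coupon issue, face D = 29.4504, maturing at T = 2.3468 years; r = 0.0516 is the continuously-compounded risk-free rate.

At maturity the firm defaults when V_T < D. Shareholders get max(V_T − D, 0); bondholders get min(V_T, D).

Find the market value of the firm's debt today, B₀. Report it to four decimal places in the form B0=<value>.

d₁ = [ln(V₀/D) + (r + σ²/2)T] / (σ√T)
   = [ln(82.3204/29.4504) + (0.0516 + 0.5·0.5391²)·2.3468] / (0.5391·√2.3468)
   = [1.027911 + 0.462119] / 0.825862 = 1.804213
d₂ = d₁ − σ√T = 1.804213 − 0.825862 = 0.978351
N(d₁) = 0.964401,  N(d₂) = 0.836050,  e^(−rT) = 0.885950
E₀ = V₀·N(d₁) − D·e^(−rT)·N(d₂)
   = 82.3204·0.964401 − 29.4504·0.885950·0.836050 = 57.576023
B₀ = V₀ − E₀ = 82.3204 − 57.576023 = 24.744377

B0=24.7444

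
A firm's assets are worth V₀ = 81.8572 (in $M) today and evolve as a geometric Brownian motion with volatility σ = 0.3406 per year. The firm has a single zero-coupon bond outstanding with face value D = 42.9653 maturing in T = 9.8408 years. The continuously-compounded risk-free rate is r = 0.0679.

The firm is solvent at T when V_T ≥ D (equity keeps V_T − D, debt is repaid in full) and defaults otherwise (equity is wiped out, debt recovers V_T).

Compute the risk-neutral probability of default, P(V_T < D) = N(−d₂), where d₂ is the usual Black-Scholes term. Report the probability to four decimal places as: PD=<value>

PD=0.2437

d₁ = [ln(V₀/D) + (r + σ²/2)T] / (σ√T)
   = [ln(81.8572/42.9653) + (0.0679 + 0.5·0.3406²)·9.8408] / (0.3406·√9.8408)
   = [0.644583 + 1.238998] / 1.068464 = 1.762887
d₂ = d₁ − σ√T = 1.762887 − 1.068464 = 0.694423
risk-neutral PD = N(−d₂) = N(-0.694423) = 0.243708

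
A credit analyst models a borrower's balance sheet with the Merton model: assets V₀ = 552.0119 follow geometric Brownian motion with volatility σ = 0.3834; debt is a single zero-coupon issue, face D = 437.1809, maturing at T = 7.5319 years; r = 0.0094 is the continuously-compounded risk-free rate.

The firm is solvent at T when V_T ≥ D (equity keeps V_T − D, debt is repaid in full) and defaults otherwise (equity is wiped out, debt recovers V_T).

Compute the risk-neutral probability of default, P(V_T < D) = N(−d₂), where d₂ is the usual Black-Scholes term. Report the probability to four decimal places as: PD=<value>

PD=0.5937

d₁ = [ln(V₀/D) + (r + σ²/2)T] / (σ√T)
   = [ln(552.0119/437.1809) + (0.0094 + 0.5·0.3834²)·7.5319] / (0.3834·√7.5319)
   = [0.233223 + 0.624378] / 1.052215 = 0.815043
d₂ = d₁ − σ√T = 0.815043 − 1.052215 = -0.237172
risk-neutral PD = N(−d₂) = N(0.237172) = 0.593738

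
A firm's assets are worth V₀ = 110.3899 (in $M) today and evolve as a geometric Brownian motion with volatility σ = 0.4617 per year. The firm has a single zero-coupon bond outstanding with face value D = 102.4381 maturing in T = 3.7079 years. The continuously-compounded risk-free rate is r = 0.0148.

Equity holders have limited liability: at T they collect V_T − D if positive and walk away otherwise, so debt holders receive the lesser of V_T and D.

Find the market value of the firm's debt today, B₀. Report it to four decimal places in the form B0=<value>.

B0=67.7294

d₁ = [ln(V₀/D) + (r + σ²/2)T] / (σ√T)
   = [ln(110.3899/102.4381) + (0.0148 + 0.5·0.4617²)·3.7079] / (0.4617·√3.7079)
   = [0.074760 + 0.450078] / 0.889045 = 0.590338
d₂ = d₁ − σ√T = 0.590338 − 0.889045 = -0.298707
N(d₁) = 0.722518,  N(d₂) = 0.382582,  e^(−rT) = 0.946602
E₀ = V₀·N(d₁) − D·e^(−rT)·N(d₂)
   = 110.3899·0.722518 − 102.4381·0.946602·0.382582 = 42.660475
B₀ = V₀ − E₀ = 110.3899 − 42.660475 = 67.729425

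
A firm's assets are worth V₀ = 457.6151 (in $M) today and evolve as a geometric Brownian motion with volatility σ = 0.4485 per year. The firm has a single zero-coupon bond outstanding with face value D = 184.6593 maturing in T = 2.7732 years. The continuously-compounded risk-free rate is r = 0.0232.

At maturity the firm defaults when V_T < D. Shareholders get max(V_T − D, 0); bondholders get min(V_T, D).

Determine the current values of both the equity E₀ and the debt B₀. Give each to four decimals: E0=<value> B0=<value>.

d₁ = [ln(V₀/D) + (r + σ²/2)T] / (σ√T)
   = [ln(457.6151/184.6593) + (0.0232 + 0.5·0.4485²)·2.7732] / (0.4485·√2.7732)
   = [0.907516 + 0.343256] / 0.746884 = 1.674654
d₂ = d₁ − σ√T = 1.674654 − 0.746884 = 0.927770
N(d₁) = 0.952999,  N(d₂) = 0.823237,  e^(−rT) = 0.937688
E₀ = V₀·N(d₁) − D·e^(−rT)·N(d₂)
   = 457.6151·0.952999 − 184.6593·0.937688·0.823237 = 293.561003
B₀ = V₀ − E₀ = 457.6151 − 293.561003 = 164.054097

E0=293.5610 B0=164.0541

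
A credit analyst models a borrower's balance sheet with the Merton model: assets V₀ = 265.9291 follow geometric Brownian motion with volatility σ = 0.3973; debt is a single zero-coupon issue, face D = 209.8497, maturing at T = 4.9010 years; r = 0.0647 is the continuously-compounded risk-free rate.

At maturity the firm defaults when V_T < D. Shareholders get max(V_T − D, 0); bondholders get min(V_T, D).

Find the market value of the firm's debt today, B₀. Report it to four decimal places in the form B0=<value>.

d₁ = [ln(V₀/D) + (r + σ²/2)T] / (σ√T)
   = [ln(265.9291/209.8497) + (0.0647 + 0.5·0.3973²)·4.9010] / (0.3973·√4.9010)
   = [0.236838 + 0.703899] / 0.879551 = 1.069566
d₂ = d₁ − σ√T = 1.069566 − 0.879551 = 0.190015
N(d₁) = 0.857593,  N(d₂) = 0.575351,  e^(−rT) = 0.728262
E₀ = V₀·N(d₁) − D·e^(−rT)·N(d₂)
   = 265.9291·0.857593 − 209.8497·0.728262·0.575351 = 140.130466
B₀ = V₀ − E₀ = 265.9291 − 140.130466 = 125.798634

B0=125.7986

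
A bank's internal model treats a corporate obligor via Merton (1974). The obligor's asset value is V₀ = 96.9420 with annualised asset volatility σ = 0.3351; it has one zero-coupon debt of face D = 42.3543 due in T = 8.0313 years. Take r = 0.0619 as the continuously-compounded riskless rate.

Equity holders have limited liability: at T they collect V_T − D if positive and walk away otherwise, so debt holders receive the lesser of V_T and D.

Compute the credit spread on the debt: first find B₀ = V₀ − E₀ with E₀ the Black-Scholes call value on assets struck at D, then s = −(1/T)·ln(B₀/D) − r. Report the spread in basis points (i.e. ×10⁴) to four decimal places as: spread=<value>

spread=81.0489

d₁ = [ln(V₀/D) + (r + σ²/2)T] / (σ√T)
   = [ln(96.9420/42.3543) + (0.0619 + 0.5·0.3351²)·8.0313] / (0.3351·√8.0313)
   = [0.828043 + 0.948063] / 0.949658 = 1.870258
d₂ = d₁ − σ√T = 1.870258 − 0.949658 = 0.920600
N(d₁) = 0.969276,  N(d₂) = 0.821370,  e^(−rT) = 0.608269
E₀ = V₀·N(d₁) − D·e^(−rT)·N(d₂)
   = 96.9420·0.969276 − 42.3543·0.608269·0.821370 = 72.802737
B₀ = V₀ − E₀ = 96.9420 − 72.802737 = 24.139263
spread = −(1/T)·ln(B₀/D) − r = −(1/8.0313)·ln(24.139263/42.3543) − 0.0619 = 0.00810489
in basis points: 0.00810489 × 10⁴ = 81.0489 bp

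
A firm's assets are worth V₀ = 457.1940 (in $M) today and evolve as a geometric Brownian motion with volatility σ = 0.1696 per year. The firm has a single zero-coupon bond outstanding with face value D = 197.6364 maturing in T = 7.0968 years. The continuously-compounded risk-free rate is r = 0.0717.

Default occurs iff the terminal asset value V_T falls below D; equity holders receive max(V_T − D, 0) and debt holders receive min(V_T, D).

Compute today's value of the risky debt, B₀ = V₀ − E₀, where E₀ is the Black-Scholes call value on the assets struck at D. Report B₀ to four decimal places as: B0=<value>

B0=118.7756

d₁ = [ln(V₀/D) + (r + σ²/2)T] / (σ√T)
   = [ln(457.1940/197.6364) + (0.0717 + 0.5·0.1696²)·7.0968] / (0.1696·√7.0968)
   = [0.838679 + 0.610907] / 0.451811 = 3.208388
d₂ = d₁ − σ√T = 3.208388 − 0.451811 = 2.756577
N(d₁) = 0.999333,  N(d₂) = 0.997080,  e^(−rT) = 0.601192
E₀ = V₀·N(d₁) − D·e^(−rT)·N(d₂)
   = 457.1940·0.999333 − 197.6364·0.601192·0.997080 = 338.418405
B₀ = V₀ − E₀ = 457.1940 − 338.418405 = 118.775595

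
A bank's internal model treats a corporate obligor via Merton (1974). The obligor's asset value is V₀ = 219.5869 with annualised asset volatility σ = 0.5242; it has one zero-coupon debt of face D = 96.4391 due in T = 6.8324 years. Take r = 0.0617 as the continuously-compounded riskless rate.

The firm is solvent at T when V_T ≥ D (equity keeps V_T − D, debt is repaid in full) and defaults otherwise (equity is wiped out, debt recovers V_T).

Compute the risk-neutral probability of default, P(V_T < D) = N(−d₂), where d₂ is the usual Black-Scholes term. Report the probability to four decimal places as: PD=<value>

d₁ = [ln(V₀/D) + (r + σ²/2)T] / (σ√T)
   = [ln(219.5869/96.4391) + (0.0617 + 0.5·0.5242²)·6.8324] / (0.5242·√6.8324)
   = [0.822836 + 1.360282] / 1.370199 = 1.593285
d₂ = d₁ − σ√T = 1.593285 − 1.370199 = 0.223086
risk-neutral PD = N(−d₂) = N(-0.223086) = 0.411734

PD=0.4117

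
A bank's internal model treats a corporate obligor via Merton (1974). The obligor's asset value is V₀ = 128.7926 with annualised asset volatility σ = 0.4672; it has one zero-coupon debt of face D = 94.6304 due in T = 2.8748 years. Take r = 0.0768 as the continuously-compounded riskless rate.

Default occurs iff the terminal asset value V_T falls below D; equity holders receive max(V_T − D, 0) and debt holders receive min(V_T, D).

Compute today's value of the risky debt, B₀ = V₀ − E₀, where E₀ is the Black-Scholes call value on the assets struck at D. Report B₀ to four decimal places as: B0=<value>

B0=64.5740

d₁ = [ln(V₀/D) + (r + σ²/2)T] / (σ√T)
   = [ln(128.7926/94.6304) + (0.0768 + 0.5·0.4672²)·2.8748] / (0.4672·√2.8748)
   = [0.308225 + 0.534534] / 0.792149 = 1.063890
d₂ = d₁ − σ√T = 1.063890 − 0.792149 = 0.271741
N(d₁) = 0.856311,  N(d₂) = 0.607090,  e^(−rT) = 0.801889
E₀ = V₀·N(d₁) − D·e^(−rT)·N(d₂)
   = 128.7926·0.856311 − 94.6304·0.801889·0.607090 = 64.218641
B₀ = V₀ − E₀ = 128.7926 − 64.218641 = 64.573959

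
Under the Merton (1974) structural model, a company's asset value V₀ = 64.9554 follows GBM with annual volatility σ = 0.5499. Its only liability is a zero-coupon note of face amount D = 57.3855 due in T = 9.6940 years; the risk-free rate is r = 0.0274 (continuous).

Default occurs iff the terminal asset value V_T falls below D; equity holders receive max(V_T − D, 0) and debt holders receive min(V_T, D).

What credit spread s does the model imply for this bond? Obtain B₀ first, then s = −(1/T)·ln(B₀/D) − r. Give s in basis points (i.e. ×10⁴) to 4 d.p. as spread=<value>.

spread=777.9049

d₁ = [ln(V₀/D) + (r + σ²/2)T] / (σ√T)
   = [ln(64.9554/57.3855) + (0.0274 + 0.5·0.5499²)·9.6940] / (0.5499·√9.6940)
   = [0.123909 + 1.731300] / 1.712124 = 1.083572
d₂ = d₁ − σ√T = 1.083572 − 1.712124 = -0.628552
N(d₁) = 0.860723,  N(d₂) = 0.264821,  e^(−rT) = 0.766734
E₀ = V₀·N(d₁) − D·e^(−rT)·N(d₂)
   = 64.9554·0.860723 − 57.3855·0.766734·0.264821 = 44.256613
B₀ = V₀ − E₀ = 64.9554 − 44.256613 = 20.698787
spread = −(1/T)·ln(B₀/D) − r = −(1/9.6940)·ln(20.698787/57.3855) − 0.0274 = 0.07779049
in basis points: 0.07779049 × 10⁴ = 777.9049 bp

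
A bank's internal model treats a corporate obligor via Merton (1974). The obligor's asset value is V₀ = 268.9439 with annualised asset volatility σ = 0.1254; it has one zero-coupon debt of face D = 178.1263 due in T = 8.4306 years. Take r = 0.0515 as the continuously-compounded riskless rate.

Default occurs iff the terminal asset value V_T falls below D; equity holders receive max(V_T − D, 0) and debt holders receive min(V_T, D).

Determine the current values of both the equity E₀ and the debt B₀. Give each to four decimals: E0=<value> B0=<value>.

E0=153.7699 B0=115.1740

d₁ = [ln(V₀/D) + (r + σ²/2)T] / (σ√T)
   = [ln(268.9439/178.1263) + (0.0515 + 0.5·0.1254²)·8.4306] / (0.1254·√8.4306)
   = [0.412010 + 0.500462] / 0.364105 = 2.506068
d₂ = d₁ − σ√T = 2.506068 − 0.364105 = 2.141963
N(d₁) = 0.993896,  N(d₂) = 0.983902,  e^(−rT) = 0.647798
E₀ = V₀·N(d₁) − D·e^(−rT)·N(d₂)
   = 268.9439·0.993896 − 178.1263·0.647798·0.983902 = 153.769898
B₀ = V₀ − E₀ = 268.9439 − 153.769898 = 115.174002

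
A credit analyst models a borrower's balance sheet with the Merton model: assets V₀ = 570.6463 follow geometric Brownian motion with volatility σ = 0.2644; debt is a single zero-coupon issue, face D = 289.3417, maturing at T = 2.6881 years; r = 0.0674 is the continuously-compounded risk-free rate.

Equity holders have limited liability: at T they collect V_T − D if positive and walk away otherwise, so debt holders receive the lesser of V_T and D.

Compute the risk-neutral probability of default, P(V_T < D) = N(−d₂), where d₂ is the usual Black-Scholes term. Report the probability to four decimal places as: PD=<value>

PD=0.0385

d₁ = [ln(V₀/D) + (r + σ²/2)T] / (σ√T)
   = [ln(570.6463/289.3417) + (0.0674 + 0.5·0.2644²)·2.6881] / (0.2644·√2.6881)
   = [0.679161 + 0.275137] / 0.433495 = 2.201405
d₂ = d₁ − σ√T = 2.201405 − 0.433495 = 1.767910
risk-neutral PD = N(−d₂) = N(-1.767910) = 0.038538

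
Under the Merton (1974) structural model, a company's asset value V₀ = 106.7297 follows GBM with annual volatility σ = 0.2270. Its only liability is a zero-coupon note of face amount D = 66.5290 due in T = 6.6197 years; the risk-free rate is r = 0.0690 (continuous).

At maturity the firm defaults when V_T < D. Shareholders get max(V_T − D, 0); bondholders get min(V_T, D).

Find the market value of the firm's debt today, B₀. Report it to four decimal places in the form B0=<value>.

d₁ = [ln(V₀/D) + (r + σ²/2)T] / (σ√T)
   = [ln(106.7297/66.5290) + (0.0690 + 0.5·0.2270²)·6.6197] / (0.2270·√6.6197)
   = [0.472662 + 0.627313] / 0.584043 = 1.883378
d₂ = d₁ − σ√T = 1.883378 − 0.584043 = 1.299335
N(d₁) = 0.970175,  N(d₂) = 0.903085,  e^(−rT) = 0.633333
E₀ = V₀·N(d₁) − D·e^(−rT)·N(d₂)
   = 106.7297·0.970175 − 66.5290·0.633333·0.903085 = 65.495030
B₀ = V₀ − E₀ = 106.7297 − 65.495030 = 41.234670

B0=41.2347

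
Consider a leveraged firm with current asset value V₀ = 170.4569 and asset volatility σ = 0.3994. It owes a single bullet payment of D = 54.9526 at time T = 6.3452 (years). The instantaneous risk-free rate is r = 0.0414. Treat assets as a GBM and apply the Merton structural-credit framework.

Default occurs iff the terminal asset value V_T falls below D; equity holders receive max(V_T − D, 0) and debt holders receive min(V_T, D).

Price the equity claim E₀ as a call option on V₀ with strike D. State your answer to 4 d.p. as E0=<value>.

E0=131.1516

d₁ = [ln(V₀/D) + (r + σ²/2)T] / (σ√T)
   = [ln(170.4569/54.9526) + (0.0414 + 0.5·0.3994²)·6.3452] / (0.3994·√6.3452)
   = [1.132011 + 0.768786] / 1.006076 = 1.889318
d₂ = d₁ − σ√T = 1.889318 − 1.006076 = 0.883242
N(d₁) = 0.970575,  N(d₂) = 0.811447,  e^(−rT) = 0.768979
E₀ = V₀·N(d₁) − D·e^(−rT)·N(d₂)
   = 170.4569·0.970575 − 54.9526·0.768979·0.811447 = 131.151611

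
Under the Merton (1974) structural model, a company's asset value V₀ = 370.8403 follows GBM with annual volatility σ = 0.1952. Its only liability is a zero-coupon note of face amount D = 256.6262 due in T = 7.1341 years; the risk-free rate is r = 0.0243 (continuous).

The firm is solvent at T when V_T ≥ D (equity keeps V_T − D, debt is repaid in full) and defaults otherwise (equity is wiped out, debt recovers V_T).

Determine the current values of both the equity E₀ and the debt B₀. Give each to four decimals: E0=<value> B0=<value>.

E0=166.2240 B0=204.6163

d₁ = [ln(V₀/D) + (r + σ²/2)T] / (σ√T)
   = [ln(370.8403/256.6262) + (0.0243 + 0.5·0.1952²)·7.1341] / (0.1952·√7.1341)
   = [0.368151 + 0.309274] / 0.521374 = 1.299307
d₂ = d₁ − σ√T = 1.299307 − 0.521374 = 0.777933
N(d₁) = 0.903081,  N(d₂) = 0.781696,  e^(−rT) = 0.840836
E₀ = V₀·N(d₁) − D·e^(−rT)·N(d₂)
   = 370.8403·0.903081 − 256.6262·0.840836·0.781696 = 166.223984
B₀ = V₀ − E₀ = 370.8403 − 166.223984 = 204.616316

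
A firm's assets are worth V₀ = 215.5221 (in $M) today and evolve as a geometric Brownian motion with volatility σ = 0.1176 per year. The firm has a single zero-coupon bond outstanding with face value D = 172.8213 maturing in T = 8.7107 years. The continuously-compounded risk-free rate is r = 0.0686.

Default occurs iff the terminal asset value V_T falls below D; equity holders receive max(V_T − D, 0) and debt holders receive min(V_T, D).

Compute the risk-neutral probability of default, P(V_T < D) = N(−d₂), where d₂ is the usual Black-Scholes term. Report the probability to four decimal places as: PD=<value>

PD=0.0145

d₁ = [ln(V₀/D) + (r + σ²/2)T] / (σ√T)
   = [ln(215.5221/172.8213) + (0.0686 + 0.5·0.1176²)·8.7107] / (0.1176·√8.7107)
   = [0.220805 + 0.657787] / 0.347083 = 2.531359
d₂ = d₁ − σ√T = 2.531359 − 0.347083 = 2.184276
risk-neutral PD = N(−d₂) = N(-2.184276) = 0.014471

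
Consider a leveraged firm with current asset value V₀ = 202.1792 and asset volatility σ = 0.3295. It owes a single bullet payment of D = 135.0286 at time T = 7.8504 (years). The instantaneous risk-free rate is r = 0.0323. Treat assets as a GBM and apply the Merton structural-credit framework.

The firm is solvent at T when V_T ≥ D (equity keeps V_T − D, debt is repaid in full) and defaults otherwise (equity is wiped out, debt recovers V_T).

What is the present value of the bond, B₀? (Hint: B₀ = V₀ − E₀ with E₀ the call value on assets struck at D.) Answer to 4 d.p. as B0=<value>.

B0=87.0693

d₁ = [ln(V₀/D) + (r + σ²/2)T] / (σ√T)
   = [ln(202.1792/135.0286) + (0.0323 + 0.5·0.3295²)·7.8504] / (0.3295·√7.8504)
   = [0.403668 + 0.679728] / 0.923212 = 1.173507
d₂ = d₁ − σ√T = 1.173507 − 0.923212 = 0.250296
N(d₁) = 0.879704,  N(d₂) = 0.598821,  e^(−rT) = 0.776027
E₀ = V₀·N(d₁) − D·e^(−rT)·N(d₂)
   = 202.1792·0.879704 − 135.0286·0.776027·0.598821 = 115.109884
B₀ = V₀ − E₀ = 202.1792 − 115.109884 = 87.069316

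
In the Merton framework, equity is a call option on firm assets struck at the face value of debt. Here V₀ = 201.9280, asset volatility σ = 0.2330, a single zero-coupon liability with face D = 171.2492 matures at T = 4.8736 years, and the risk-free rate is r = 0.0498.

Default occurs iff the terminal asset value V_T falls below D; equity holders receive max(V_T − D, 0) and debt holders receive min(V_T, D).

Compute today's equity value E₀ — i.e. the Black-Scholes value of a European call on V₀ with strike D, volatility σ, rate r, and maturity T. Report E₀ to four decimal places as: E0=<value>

E0=77.7085

d₁ = [ln(V₀/D) + (r + σ²/2)T] / (σ√T)
   = [ln(201.9280/171.2492) + (0.0498 + 0.5·0.2330²)·4.8736] / (0.2330·√4.8736)
   = [0.164791 + 0.374997] / 0.514376 = 1.049403
d₂ = d₁ − σ√T = 1.049403 − 0.514376 = 0.535027
N(d₁) = 0.853004,  N(d₂) = 0.703684,  e^(−rT) = 0.784503
E₀ = V₀·N(d₁) − D·e^(−rT)·N(d₂)
   = 201.9280·0.853004 − 171.2492·0.784503·0.703684 = 77.708529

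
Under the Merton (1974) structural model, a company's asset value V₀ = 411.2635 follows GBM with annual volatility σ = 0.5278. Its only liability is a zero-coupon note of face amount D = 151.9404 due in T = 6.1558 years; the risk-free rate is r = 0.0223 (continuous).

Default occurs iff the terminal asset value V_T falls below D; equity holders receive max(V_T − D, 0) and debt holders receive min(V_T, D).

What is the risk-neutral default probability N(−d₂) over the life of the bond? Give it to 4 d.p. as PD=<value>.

d₁ = [ln(V₀/D) + (r + σ²/2)T] / (σ√T)
   = [ln(411.2635/151.9404) + (0.0223 + 0.5·0.5278²)·6.1558] / (0.5278·√6.1558)
   = [0.995746 + 0.994694] / 1.309518 = 1.519978
d₂ = d₁ − σ√T = 1.519978 − 1.309518 = 0.210460
risk-neutral PD = N(−d₂) = N(-0.210460) = 0.416654

PD=0.4167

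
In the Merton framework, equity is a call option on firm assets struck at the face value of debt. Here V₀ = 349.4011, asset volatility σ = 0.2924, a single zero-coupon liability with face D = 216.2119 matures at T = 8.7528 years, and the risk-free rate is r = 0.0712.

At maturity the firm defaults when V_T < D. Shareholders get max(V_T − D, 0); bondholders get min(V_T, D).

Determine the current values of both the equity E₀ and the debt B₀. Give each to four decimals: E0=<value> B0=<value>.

d₁ = [ln(V₀/D) + (r + σ²/2)T] / (σ√T)
   = [ln(349.4011/216.2119) + (0.0712 + 0.5·0.2924²)·8.7528] / (0.2924·√8.7528)
   = [0.479962 + 0.997372] / 0.865069 = 1.707763
d₂ = d₁ − σ√T = 1.707763 − 0.865069 = 0.842694
N(d₁) = 0.956160,  N(d₂) = 0.800300,  e^(−rT) = 0.536226
E₀ = V₀·N(d₁) − D·e^(−rT)·N(d₂)
   = 349.4011·0.956160 − 216.2119·0.536226·0.800300 = 241.297729
B₀ = V₀ − E₀ = 349.4011 − 241.297729 = 108.103371

E0=241.2977 B0=108.1034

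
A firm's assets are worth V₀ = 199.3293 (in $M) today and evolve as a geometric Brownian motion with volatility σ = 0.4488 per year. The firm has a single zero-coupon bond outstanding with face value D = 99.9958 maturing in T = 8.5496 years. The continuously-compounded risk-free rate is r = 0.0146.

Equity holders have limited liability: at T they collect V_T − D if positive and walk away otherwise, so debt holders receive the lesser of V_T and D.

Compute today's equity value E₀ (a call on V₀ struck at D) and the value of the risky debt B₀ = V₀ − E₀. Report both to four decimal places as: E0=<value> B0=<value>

d₁ = [ln(V₀/D) + (r + σ²/2)T] / (σ√T)
   = [ln(199.3293/99.9958) + (0.0146 + 0.5·0.4488²)·8.5496] / (0.4488·√8.5496)
   = [0.689830 + 0.985861] / 1.312278 = 1.276933
d₂ = d₁ − σ√T = 1.276933 − 1.312278 = -0.035345
N(d₁) = 0.899187,  N(d₂) = 0.485902,  e^(−rT) = 0.882652
E₀ = V₀·N(d₁) − D·e^(−rT)·N(d₂)
   = 199.3293·0.899187 − 99.9958·0.882652·0.485902 = 136.347845
B₀ = V₀ − E₀ = 199.3293 − 136.347845 = 62.981455

E0=136.3478 B0=62.9815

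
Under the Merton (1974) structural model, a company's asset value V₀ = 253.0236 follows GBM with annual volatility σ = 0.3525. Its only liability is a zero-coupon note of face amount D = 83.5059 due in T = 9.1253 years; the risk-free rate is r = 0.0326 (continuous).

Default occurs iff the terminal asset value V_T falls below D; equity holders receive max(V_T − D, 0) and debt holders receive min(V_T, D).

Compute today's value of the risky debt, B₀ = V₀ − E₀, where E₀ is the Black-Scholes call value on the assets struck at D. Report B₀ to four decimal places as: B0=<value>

B0=56.7478

d₁ = [ln(V₀/D) + (r + σ²/2)T] / (σ√T)
   = [ln(253.0236/83.5059) + (0.0326 + 0.5·0.3525²)·9.1253] / (0.3525·√9.1253)
   = [1.108565 + 0.864423] / 1.064836 = 1.852856
d₂ = d₁ − σ√T = 1.852856 − 1.064836 = 0.788020
N(d₁) = 0.968049,  N(d₂) = 0.784658,  e^(−rT) = 0.742684
E₀ = V₀·N(d₁) − D·e^(−rT)·N(d₂)
   = 253.0236·0.968049 − 83.5059·0.742684·0.784658 = 196.275845
B₀ = V₀ − E₀ = 253.0236 − 196.275845 = 56.747755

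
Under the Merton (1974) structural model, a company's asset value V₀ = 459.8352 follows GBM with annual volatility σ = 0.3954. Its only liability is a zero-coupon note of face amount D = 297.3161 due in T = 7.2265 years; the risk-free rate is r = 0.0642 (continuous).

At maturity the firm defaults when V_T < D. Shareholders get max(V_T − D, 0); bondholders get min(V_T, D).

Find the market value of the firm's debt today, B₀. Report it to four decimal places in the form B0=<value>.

d₁ = [ln(V₀/D) + (r + σ²/2)T] / (σ√T)
   = [ln(459.8352/297.3161) + (0.0642 + 0.5·0.3954²)·7.2265] / (0.3954·√7.2265)
   = [0.436072 + 1.028841] / 1.062920 = 1.378197
d₂ = d₁ − σ√T = 1.378197 − 1.062920 = 0.315277
N(d₁) = 0.915929,  N(d₂) = 0.623724,  e^(−rT) = 0.628800
E₀ = V₀·N(d₁) − D·e^(−rT)·N(d₂)
   = 459.8352·0.915929 − 297.3161·0.628800·0.623724 = 304.569478
B₀ = V₀ − E₀ = 459.8352 − 304.569478 = 155.265722

B0=155.2657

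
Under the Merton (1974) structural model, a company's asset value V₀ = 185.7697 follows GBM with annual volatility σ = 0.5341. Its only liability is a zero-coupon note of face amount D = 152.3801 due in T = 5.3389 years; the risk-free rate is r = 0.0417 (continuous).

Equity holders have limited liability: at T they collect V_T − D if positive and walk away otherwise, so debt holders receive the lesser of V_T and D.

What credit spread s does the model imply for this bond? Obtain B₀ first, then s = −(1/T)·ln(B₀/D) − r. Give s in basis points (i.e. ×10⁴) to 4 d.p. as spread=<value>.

spread=810.6458

d₁ = [ln(V₀/D) + (r + σ²/2)T] / (σ√T)
   = [ln(185.7697/152.3801) + (0.0417 + 0.5·0.5341²)·5.3389] / (0.5341·√5.3389)
   = [0.198130 + 0.984127] / 1.234095 = 0.957995
d₂ = d₁ − σ√T = 0.957995 − 1.234095 = -0.276100
N(d₁) = 0.830967,  N(d₂) = 0.391236,  e^(−rT) = 0.800409
E₀ = V₀·N(d₁) − D·e^(−rT)·N(d₂)
   = 185.7697·0.830967 − 152.3801·0.800409·0.391236 = 106.650924
B₀ = V₀ − E₀ = 185.7697 − 106.650924 = 79.118776
spread = −(1/T)·ln(B₀/D) − r = −(1/5.3389)·ln(79.118776/152.3801) − 0.0417 = 0.08106458
in basis points: 0.08106458 × 10⁴ = 810.6458 bp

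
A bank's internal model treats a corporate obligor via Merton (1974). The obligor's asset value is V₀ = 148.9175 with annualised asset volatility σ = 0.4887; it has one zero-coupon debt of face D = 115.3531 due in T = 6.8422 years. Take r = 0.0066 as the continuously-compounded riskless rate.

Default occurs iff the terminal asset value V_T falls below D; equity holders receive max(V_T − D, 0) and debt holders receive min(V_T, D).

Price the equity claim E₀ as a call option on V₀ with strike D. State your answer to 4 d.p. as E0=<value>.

d₁ = [ln(V₀/D) + (r + σ²/2)T] / (σ√T)
   = [ln(148.9175/115.3531) + (0.0066 + 0.5·0.4887²)·6.8422] / (0.4887·√6.8422)
   = [0.255395 + 0.862212] / 1.278322 = 0.874276
d₂ = d₁ − σ√T = 0.874276 − 1.278322 = -0.404046
N(d₁) = 0.809016,  N(d₂) = 0.343090,  e^(−rT) = 0.955846
E₀ = V₀·N(d₁) − D·e^(−rT)·N(d₂)
   = 148.9175·0.809016 − 115.3531·0.955846·0.343090 = 82.647666

E0=82.6477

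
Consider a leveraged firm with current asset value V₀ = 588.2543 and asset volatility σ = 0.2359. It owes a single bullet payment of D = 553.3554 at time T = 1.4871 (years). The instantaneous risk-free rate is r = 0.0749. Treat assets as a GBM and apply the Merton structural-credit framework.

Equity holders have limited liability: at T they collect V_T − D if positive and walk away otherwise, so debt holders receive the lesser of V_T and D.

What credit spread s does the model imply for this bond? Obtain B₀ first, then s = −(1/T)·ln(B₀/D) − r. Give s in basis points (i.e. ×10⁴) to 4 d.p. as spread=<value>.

d₁ = [ln(V₀/D) + (r + σ²/2)T] / (σ√T)
   = [ln(588.2543/553.3554) + (0.0749 + 0.5·0.2359²)·1.4871] / (0.2359·√1.4871)
   = [0.061159 + 0.152761] / 0.287672 = 0.743625
d₂ = d₁ − σ√T = 0.743625 − 0.287672 = 0.455953
N(d₁) = 0.771448,  N(d₂) = 0.675788,  e^(−rT) = 0.894595
E₀ = V₀·N(d₁) − D·e^(−rT)·N(d₂)
   = 588.2543·0.771448 − 553.3554·0.894595·0.675788 = 119.273013
B₀ = V₀ − E₀ = 588.2543 − 119.273013 = 468.981287
spread = −(1/T)·ln(B₀/D) − r = −(1/1.4871)·ln(468.981287/553.3554) − 0.0749 = 0.03634847
in basis points: 0.03634847 × 10⁴ = 363.4847 bp

spread=363.4847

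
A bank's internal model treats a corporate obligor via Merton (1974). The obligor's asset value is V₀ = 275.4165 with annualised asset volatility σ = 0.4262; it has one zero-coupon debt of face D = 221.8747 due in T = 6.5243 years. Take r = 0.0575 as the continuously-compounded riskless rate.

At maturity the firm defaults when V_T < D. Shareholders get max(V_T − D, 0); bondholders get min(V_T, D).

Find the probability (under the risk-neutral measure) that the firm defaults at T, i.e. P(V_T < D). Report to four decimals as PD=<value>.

d₁ = [ln(V₀/D) + (r + σ²/2)T] / (σ√T)
   = [ln(275.4165/221.8747) + (0.0575 + 0.5·0.4262²)·6.5243] / (0.4262·√6.5243)
   = [0.216172 + 0.967705] / 1.088630 = 1.087492
d₂ = d₁ − σ√T = 1.087492 − 1.088630 = -0.001138
risk-neutral PD = N(−d₂) = N(0.001138) = 0.500454

PD=0.5005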